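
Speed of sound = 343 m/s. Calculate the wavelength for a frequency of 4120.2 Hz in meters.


Given values:
  c = 343 m/s, f = 4120.2 Hz
Formula: lambda = c / f
lambda = 343 / 4120.2
lambda = 0.0832

0.0832 m


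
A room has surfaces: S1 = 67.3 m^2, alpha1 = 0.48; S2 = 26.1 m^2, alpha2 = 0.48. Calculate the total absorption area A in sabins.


Given surfaces:
  Surface 1: 67.3 * 0.48 = 32.304
  Surface 2: 26.1 * 0.48 = 12.528
Formula: A = sum(Si * alpha_i)
A = 32.304 + 12.528
A = 44.83

44.83 sabins


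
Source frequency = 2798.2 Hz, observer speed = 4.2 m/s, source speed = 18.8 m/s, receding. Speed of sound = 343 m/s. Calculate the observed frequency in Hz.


Given values:
  f_s = 2798.2 Hz, v_o = 4.2 m/s, v_s = 18.8 m/s
  Direction: receding
Formula: f_o = f_s * (c - v_o) / (c + v_s)
Numerator: c - v_o = 343 - 4.2 = 338.8
Denominator: c + v_s = 343 + 18.8 = 361.8
f_o = 2798.2 * 338.8 / 361.8 = 2620.32

2620.32 Hz


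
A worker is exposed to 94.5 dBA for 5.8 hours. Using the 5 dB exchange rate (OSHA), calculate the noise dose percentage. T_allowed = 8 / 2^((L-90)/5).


Given values:
  L = 94.5 dBA, T = 5.8 hours
Formula: T_allowed = 8 / 2^((L - 90) / 5)
Compute exponent: (94.5 - 90) / 5 = 0.9
Compute 2^(0.9) = 1.866066
T_allowed = 8 / 1.866066 = 4.287094 hours
Dose = (T / T_allowed) * 100
Dose = (5.8 / 4.287094) * 100 = 135.29

135.29 %


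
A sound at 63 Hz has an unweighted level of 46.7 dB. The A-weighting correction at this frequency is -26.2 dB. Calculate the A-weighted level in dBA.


Given values:
  SPL = 46.7 dB
  A-weighting at 63 Hz = -26.2 dB
Formula: L_A = SPL + A_weight
L_A = 46.7 + (-26.2)
L_A = 20.5

20.5 dBA


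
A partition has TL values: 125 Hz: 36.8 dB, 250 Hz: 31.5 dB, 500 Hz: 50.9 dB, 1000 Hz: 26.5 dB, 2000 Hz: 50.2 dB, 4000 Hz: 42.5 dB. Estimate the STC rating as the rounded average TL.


Given TL values at each frequency:
  125 Hz: 36.8 dB
  250 Hz: 31.5 dB
  500 Hz: 50.9 dB
  1000 Hz: 26.5 dB
  2000 Hz: 50.2 dB
  4000 Hz: 42.5 dB
Formula: STC ~ round(average of TL values)
Sum = 36.8 + 31.5 + 50.9 + 26.5 + 50.2 + 42.5 = 238.4
Average = 238.4 / 6 = 39.73
Rounded: 40

40


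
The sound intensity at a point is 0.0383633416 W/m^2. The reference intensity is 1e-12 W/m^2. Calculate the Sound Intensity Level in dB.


Given values:
  I = 0.0383633416 W/m^2
  I_ref = 1e-12 W/m^2
Formula: SIL = 10 * log10(I / I_ref)
Compute ratio: I / I_ref = 38363341600
Compute log10: log10(38363341600) = 10.583916
Multiply: SIL = 10 * 10.583916 = 105.84

105.84 dB


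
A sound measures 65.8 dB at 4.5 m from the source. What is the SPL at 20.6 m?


Given values:
  SPL1 = 65.8 dB, r1 = 4.5 m, r2 = 20.6 m
Formula: SPL2 = SPL1 - 20 * log10(r2 / r1)
Compute ratio: r2 / r1 = 20.6 / 4.5 = 4.5778
Compute log10: log10(4.5778) = 0.660657
Compute drop: 20 * 0.660657 = 13.2131
SPL2 = 65.8 - 13.2131 = 52.59

52.59 dB


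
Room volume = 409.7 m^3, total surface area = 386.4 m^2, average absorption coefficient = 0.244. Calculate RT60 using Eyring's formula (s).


Given values:
  V = 409.7 m^3, S = 386.4 m^2, alpha = 0.244
Formula: RT60 = 0.161 * V / (-S * ln(1 - alpha))
Compute ln(1 - 0.244) = ln(0.756) = -0.279714
Denominator: -386.4 * -0.279714 = 108.0815
Numerator: 0.161 * 409.7 = 65.9617
RT60 = 65.9617 / 108.0815 = 0.61

0.61 s


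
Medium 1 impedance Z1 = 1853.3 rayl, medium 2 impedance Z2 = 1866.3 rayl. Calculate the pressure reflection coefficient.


Given values:
  Z1 = 1853.3 rayl, Z2 = 1866.3 rayl
Formula: R = (Z2 - Z1) / (Z2 + Z1)
Numerator: Z2 - Z1 = 1866.3 - 1853.3 = 13.0
Denominator: Z2 + Z1 = 1866.3 + 1853.3 = 3719.6
R = 13.0 / 3719.6 = 0.0035

0.0035


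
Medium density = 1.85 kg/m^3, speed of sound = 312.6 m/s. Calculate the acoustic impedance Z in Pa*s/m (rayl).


Given values:
  rho = 1.85 kg/m^3
  c = 312.6 m/s
Formula: Z = rho * c
Z = 1.85 * 312.6
Z = 578.31

578.31 rayl


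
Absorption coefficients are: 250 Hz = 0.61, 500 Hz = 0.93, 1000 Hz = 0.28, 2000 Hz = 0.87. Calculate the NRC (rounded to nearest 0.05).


Given values:
  a_250 = 0.61, a_500 = 0.93
  a_1000 = 0.28, a_2000 = 0.87
Formula: NRC = (a250 + a500 + a1000 + a2000) / 4
Sum = 0.61 + 0.93 + 0.28 + 0.87 = 2.69
NRC = 2.69 / 4 = 0.6725
Rounded to nearest 0.05: 0.65

0.65


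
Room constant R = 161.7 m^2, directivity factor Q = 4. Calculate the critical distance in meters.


Given values:
  R = 161.7 m^2, Q = 4
Formula: d_c = 0.141 * sqrt(Q * R)
Compute Q * R = 4 * 161.7 = 646.8
Compute sqrt(646.8) = 25.4323
d_c = 0.141 * 25.4323 = 3.586

3.586 m


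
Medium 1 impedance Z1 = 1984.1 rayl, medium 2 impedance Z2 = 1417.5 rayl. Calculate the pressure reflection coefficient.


Given values:
  Z1 = 1984.1 rayl, Z2 = 1417.5 rayl
Formula: R = (Z2 - Z1) / (Z2 + Z1)
Numerator: Z2 - Z1 = 1417.5 - 1984.1 = -566.6
Denominator: Z2 + Z1 = 1417.5 + 1984.1 = 3401.6
R = -566.6 / 3401.6 = -0.1666

-0.1666


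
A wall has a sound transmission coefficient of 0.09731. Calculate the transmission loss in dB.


Given values:
  tau = 0.09731
Formula: TL = 10 * log10(1 / tau)
Compute 1 / tau = 1 / 0.09731 = 10.2764
Compute log10(10.2764) = 1.011841
TL = 10 * 1.011841 = 10.12

10.12 dB


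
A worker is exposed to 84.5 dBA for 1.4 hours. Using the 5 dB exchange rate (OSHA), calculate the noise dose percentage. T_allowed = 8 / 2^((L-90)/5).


Given values:
  L = 84.5 dBA, T = 1.4 hours
Formula: T_allowed = 8 / 2^((L - 90) / 5)
Compute exponent: (84.5 - 90) / 5 = -1.1
Compute 2^(-1.1) = 0.466516
T_allowed = 8 / 0.466516 = 17.148394 hours
Dose = (T / T_allowed) * 100
Dose = (1.4 / 17.148394) * 100 = 8.16

8.16 %


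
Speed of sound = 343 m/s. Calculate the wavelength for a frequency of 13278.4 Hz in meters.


Given values:
  c = 343 m/s, f = 13278.4 Hz
Formula: lambda = c / f
lambda = 343 / 13278.4
lambda = 0.0258

0.0258 m


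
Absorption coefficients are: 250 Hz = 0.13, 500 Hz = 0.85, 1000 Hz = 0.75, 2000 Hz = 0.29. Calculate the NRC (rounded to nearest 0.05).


Given values:
  a_250 = 0.13, a_500 = 0.85
  a_1000 = 0.75, a_2000 = 0.29
Formula: NRC = (a250 + a500 + a1000 + a2000) / 4
Sum = 0.13 + 0.85 + 0.75 + 0.29 = 2.02
NRC = 2.02 / 4 = 0.505
Rounded to nearest 0.05: 0.5

0.5


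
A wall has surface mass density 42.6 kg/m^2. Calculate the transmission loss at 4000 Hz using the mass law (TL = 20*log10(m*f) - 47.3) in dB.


Given values:
  m = 42.6 kg/m^2, f = 4000 Hz
Formula: TL = 20 * log10(m * f) - 47.3
Compute m * f = 42.6 * 4000 = 170400.0
Compute log10(170400.0) = 5.23147
Compute 20 * 5.23147 = 104.6294
TL = 104.6294 - 47.3 = 57.33

57.33 dB


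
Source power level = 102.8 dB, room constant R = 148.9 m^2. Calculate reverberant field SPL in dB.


Given values:
  Lw = 102.8 dB, R = 148.9 m^2
Formula: SPL = Lw + 10 * log10(4 / R)
Compute 4 / R = 4 / 148.9 = 0.026864
Compute 10 * log10(0.026864) = -15.7083
SPL = 102.8 + (-15.7083) = 87.09

87.09 dB


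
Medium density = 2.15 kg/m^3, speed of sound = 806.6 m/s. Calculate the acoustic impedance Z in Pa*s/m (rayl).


Given values:
  rho = 2.15 kg/m^3
  c = 806.6 m/s
Formula: Z = rho * c
Z = 2.15 * 806.6
Z = 1734.19

1734.19 rayl


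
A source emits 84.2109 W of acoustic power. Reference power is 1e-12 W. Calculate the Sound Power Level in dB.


Given values:
  W = 84.2109 W
  W_ref = 1e-12 W
Formula: SWL = 10 * log10(W / W_ref)
Compute ratio: W / W_ref = 84210900000000
Compute log10: log10(84210900000000) = 13.925368
Multiply: SWL = 10 * 13.925368 = 139.25

139.25 dB


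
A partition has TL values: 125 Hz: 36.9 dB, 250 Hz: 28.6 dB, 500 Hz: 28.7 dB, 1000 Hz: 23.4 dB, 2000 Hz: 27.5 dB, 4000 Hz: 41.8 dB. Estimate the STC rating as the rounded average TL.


Given TL values at each frequency:
  125 Hz: 36.9 dB
  250 Hz: 28.6 dB
  500 Hz: 28.7 dB
  1000 Hz: 23.4 dB
  2000 Hz: 27.5 dB
  4000 Hz: 41.8 dB
Formula: STC ~ round(average of TL values)
Sum = 36.9 + 28.6 + 28.7 + 23.4 + 27.5 + 41.8 = 186.9
Average = 186.9 / 6 = 31.15
Rounded: 31

31


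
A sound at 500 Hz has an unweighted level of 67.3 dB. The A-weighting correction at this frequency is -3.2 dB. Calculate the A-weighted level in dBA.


Given values:
  SPL = 67.3 dB
  A-weighting at 500 Hz = -3.2 dB
Formula: L_A = SPL + A_weight
L_A = 67.3 + (-3.2)
L_A = 64.1

64.1 dBA


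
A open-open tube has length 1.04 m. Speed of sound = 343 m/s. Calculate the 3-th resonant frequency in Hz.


Given values:
  Tube type: open-open, L = 1.04 m, c = 343 m/s, n = 3
Formula: f_n = n * c / (2 * L)
Compute 2 * L = 2 * 1.04 = 2.08
f = 3 * 343 / 2.08
f = 494.71

494.71 Hz


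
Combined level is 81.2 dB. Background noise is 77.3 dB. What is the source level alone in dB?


Given values:
  L_total = 81.2 dB, L_bg = 77.3 dB
Formula: L_source = 10 * log10(10^(L_total/10) - 10^(L_bg/10))
Convert to linear:
  10^(81.2/10) = 131825673.8556
  10^(77.3/10) = 53703179.637
Difference: 131825673.8556 - 53703179.637 = 78122494.2186
L_source = 10 * log10(78122494.2186) = 78.93

78.93 dB


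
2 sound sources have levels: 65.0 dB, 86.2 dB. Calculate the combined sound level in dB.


Formula: L_total = 10 * log10( sum(10^(Li/10)) )
  Source 1: 10^(65.0/10) = 3162277.6602
  Source 2: 10^(86.2/10) = 416869383.4703
Sum of linear values = 420031661.1305
L_total = 10 * log10(420031661.1305) = 86.23

86.23 dB


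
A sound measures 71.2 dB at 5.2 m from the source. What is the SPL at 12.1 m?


Given values:
  SPL1 = 71.2 dB, r1 = 5.2 m, r2 = 12.1 m
Formula: SPL2 = SPL1 - 20 * log10(r2 / r1)
Compute ratio: r2 / r1 = 12.1 / 5.2 = 2.3269
Compute log10: log10(2.3269) = 0.366778
Compute drop: 20 * 0.366778 = 7.3356
SPL2 = 71.2 - 7.3356 = 63.86

63.86 dB


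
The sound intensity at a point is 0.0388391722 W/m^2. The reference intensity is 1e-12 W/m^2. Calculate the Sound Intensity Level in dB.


Given values:
  I = 0.0388391722 W/m^2
  I_ref = 1e-12 W/m^2
Formula: SIL = 10 * log10(I / I_ref)
Compute ratio: I / I_ref = 38839172200
Compute log10: log10(38839172200) = 10.58927
Multiply: SIL = 10 * 10.58927 = 105.89

105.89 dB


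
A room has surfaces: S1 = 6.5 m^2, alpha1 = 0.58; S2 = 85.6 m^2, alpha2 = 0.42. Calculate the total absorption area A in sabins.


Given surfaces:
  Surface 1: 6.5 * 0.58 = 3.77
  Surface 2: 85.6 * 0.42 = 35.952
Formula: A = sum(Si * alpha_i)
A = 3.77 + 35.952
A = 39.72

39.72 sabins


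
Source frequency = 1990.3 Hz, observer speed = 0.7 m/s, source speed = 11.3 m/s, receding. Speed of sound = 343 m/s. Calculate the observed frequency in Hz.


Given values:
  f_s = 1990.3 Hz, v_o = 0.7 m/s, v_s = 11.3 m/s
  Direction: receding
Formula: f_o = f_s * (c - v_o) / (c + v_s)
Numerator: c - v_o = 343 - 0.7 = 342.3
Denominator: c + v_s = 343 + 11.3 = 354.3
f_o = 1990.3 * 342.3 / 354.3 = 1922.89

1922.89 Hz


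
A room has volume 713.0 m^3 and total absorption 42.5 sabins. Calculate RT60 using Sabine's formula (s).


Given values:
  V = 713.0 m^3
  A = 42.5 sabins
Formula: RT60 = 0.161 * V / A
Numerator: 0.161 * 713.0 = 114.793
RT60 = 114.793 / 42.5 = 2.701

2.701 s


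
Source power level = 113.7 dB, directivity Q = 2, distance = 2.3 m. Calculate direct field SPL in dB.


Given values:
  Lw = 113.7 dB, Q = 2, r = 2.3 m
Formula: SPL = Lw + 10 * log10(Q / (4 * pi * r^2))
Compute 4 * pi * r^2 = 4 * pi * 2.3^2 = 66.4761
Compute Q / denom = 2 / 66.4761 = 0.030086
Compute 10 * log10(0.030086) = -15.2164
SPL = 113.7 + (-15.2164) = 98.48

98.48 dB


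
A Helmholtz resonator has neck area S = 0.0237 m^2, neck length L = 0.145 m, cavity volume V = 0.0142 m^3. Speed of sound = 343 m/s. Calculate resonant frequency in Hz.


Given values:
  S = 0.0237 m^2, L = 0.145 m, V = 0.0142 m^3, c = 343 m/s
Formula: f = (c / (2*pi)) * sqrt(S / (V * L))
Compute V * L = 0.0142 * 0.145 = 0.002059
Compute S / (V * L) = 0.0237 / 0.002059 = 11.5104
Compute sqrt(11.5104) = 3.392698
Compute c / (2*pi) = 343 / 6.283185 = 54.590148
f = 54.590148 * 3.392698 = 185.21

185.21 Hz


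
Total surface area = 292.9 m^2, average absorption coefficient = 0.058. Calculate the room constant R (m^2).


Given values:
  S = 292.9 m^2, alpha = 0.058
Formula: R = S * alpha / (1 - alpha)
Numerator: 292.9 * 0.058 = 16.9882
Denominator: 1 - 0.058 = 0.942
R = 16.9882 / 0.942 = 18.03

18.03 m^2


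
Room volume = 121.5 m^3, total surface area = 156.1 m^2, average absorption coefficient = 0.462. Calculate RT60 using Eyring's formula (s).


Given values:
  V = 121.5 m^3, S = 156.1 m^2, alpha = 0.462
Formula: RT60 = 0.161 * V / (-S * ln(1 - alpha))
Compute ln(1 - 0.462) = ln(0.538) = -0.619897
Denominator: -156.1 * -0.619897 = 96.7659
Numerator: 0.161 * 121.5 = 19.5615
RT60 = 19.5615 / 96.7659 = 0.202

0.202 s


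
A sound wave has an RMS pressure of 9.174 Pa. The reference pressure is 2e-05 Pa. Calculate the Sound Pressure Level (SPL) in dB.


Given values:
  p = 9.174 Pa
  p_ref = 2e-05 Pa
Formula: SPL = 20 * log10(p / p_ref)
Compute ratio: p / p_ref = 9.174 / 2e-05 = 458700
Compute log10: log10(458700) = 5.661529
Multiply: SPL = 20 * 5.661529 = 113.23

113.23 dB


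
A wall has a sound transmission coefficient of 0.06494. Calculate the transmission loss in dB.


Given values:
  tau = 0.06494
Formula: TL = 10 * log10(1 / tau)
Compute 1 / tau = 1 / 0.06494 = 15.3988
Compute log10(15.3988) = 1.187487
TL = 10 * 1.187487 = 11.87

11.87 dB


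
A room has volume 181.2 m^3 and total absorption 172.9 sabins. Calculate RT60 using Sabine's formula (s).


Given values:
  V = 181.2 m^3
  A = 172.9 sabins
Formula: RT60 = 0.161 * V / A
Numerator: 0.161 * 181.2 = 29.1732
RT60 = 29.1732 / 172.9 = 0.169

0.169 s


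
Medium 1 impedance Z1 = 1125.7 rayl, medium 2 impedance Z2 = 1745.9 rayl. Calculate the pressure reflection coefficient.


Given values:
  Z1 = 1125.7 rayl, Z2 = 1745.9 rayl
Formula: R = (Z2 - Z1) / (Z2 + Z1)
Numerator: Z2 - Z1 = 1745.9 - 1125.7 = 620.2
Denominator: Z2 + Z1 = 1745.9 + 1125.7 = 2871.6
R = 620.2 / 2871.6 = 0.216

0.216


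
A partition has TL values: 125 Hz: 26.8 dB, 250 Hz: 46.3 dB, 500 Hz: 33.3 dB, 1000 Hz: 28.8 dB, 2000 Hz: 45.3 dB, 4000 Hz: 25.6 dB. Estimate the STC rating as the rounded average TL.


Given TL values at each frequency:
  125 Hz: 26.8 dB
  250 Hz: 46.3 dB
  500 Hz: 33.3 dB
  1000 Hz: 28.8 dB
  2000 Hz: 45.3 dB
  4000 Hz: 25.6 dB
Formula: STC ~ round(average of TL values)
Sum = 26.8 + 46.3 + 33.3 + 28.8 + 45.3 + 25.6 = 206.1
Average = 206.1 / 6 = 34.35
Rounded: 34

34


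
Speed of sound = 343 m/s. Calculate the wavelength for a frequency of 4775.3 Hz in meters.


Given values:
  c = 343 m/s, f = 4775.3 Hz
Formula: lambda = c / f
lambda = 343 / 4775.3
lambda = 0.0718

0.0718 m


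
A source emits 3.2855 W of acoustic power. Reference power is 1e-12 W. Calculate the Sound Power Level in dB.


Given values:
  W = 3.2855 W
  W_ref = 1e-12 W
Formula: SWL = 10 * log10(W / W_ref)
Compute ratio: W / W_ref = 3285500000000
Compute log10: log10(3285500000000) = 12.516601
Multiply: SWL = 10 * 12.516601 = 125.17

125.17 dB


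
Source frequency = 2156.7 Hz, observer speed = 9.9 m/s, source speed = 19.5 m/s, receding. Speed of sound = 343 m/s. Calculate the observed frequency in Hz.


Given values:
  f_s = 2156.7 Hz, v_o = 9.9 m/s, v_s = 19.5 m/s
  Direction: receding
Formula: f_o = f_s * (c - v_o) / (c + v_s)
Numerator: c - v_o = 343 - 9.9 = 333.1
Denominator: c + v_s = 343 + 19.5 = 362.5
f_o = 2156.7 * 333.1 / 362.5 = 1981.78

1981.78 Hz


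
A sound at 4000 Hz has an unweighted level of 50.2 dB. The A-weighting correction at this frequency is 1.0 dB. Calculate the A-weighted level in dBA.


Given values:
  SPL = 50.2 dB
  A-weighting at 4000 Hz = 1.0 dB
Formula: L_A = SPL + A_weight
L_A = 50.2 + (1.0)
L_A = 51.2

51.2 dBA


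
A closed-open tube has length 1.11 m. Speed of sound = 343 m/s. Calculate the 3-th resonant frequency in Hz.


Given values:
  Tube type: closed-open, L = 1.11 m, c = 343 m/s, n = 3
Formula: f_n = (2n - 1) * c / (4 * L)
Compute 2n - 1 = 2*3 - 1 = 5
Compute 4 * L = 4 * 1.11 = 4.44
f = 5 * 343 / 4.44
f = 386.26

386.26 Hz


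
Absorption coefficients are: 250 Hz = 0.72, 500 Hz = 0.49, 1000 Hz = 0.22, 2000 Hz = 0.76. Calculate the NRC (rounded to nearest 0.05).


Given values:
  a_250 = 0.72, a_500 = 0.49
  a_1000 = 0.22, a_2000 = 0.76
Formula: NRC = (a250 + a500 + a1000 + a2000) / 4
Sum = 0.72 + 0.49 + 0.22 + 0.76 = 2.19
NRC = 2.19 / 4 = 0.5475
Rounded to nearest 0.05: 0.55

0.55


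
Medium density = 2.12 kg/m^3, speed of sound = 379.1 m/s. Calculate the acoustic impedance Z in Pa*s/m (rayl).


Given values:
  rho = 2.12 kg/m^3
  c = 379.1 m/s
Formula: Z = rho * c
Z = 2.12 * 379.1
Z = 803.69

803.69 rayl


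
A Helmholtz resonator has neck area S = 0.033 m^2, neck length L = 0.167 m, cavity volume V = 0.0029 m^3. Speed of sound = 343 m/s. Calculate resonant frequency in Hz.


Given values:
  S = 0.033 m^2, L = 0.167 m, V = 0.0029 m^3, c = 343 m/s
Formula: f = (c / (2*pi)) * sqrt(S / (V * L))
Compute V * L = 0.0029 * 0.167 = 0.0004843
Compute S / (V * L) = 0.033 / 0.0004843 = 68.1396
Compute sqrt(68.1396) = 8.254671
Compute c / (2*pi) = 343 / 6.283185 = 54.590148
f = 54.590148 * 8.254671 = 450.62

450.62 Hz


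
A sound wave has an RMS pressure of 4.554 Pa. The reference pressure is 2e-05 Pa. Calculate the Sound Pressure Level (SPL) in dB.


Given values:
  p = 4.554 Pa
  p_ref = 2e-05 Pa
Formula: SPL = 20 * log10(p / p_ref)
Compute ratio: p / p_ref = 4.554 / 2e-05 = 227700
Compute log10: log10(227700) = 5.357363
Multiply: SPL = 20 * 5.357363 = 107.15

107.15 dB


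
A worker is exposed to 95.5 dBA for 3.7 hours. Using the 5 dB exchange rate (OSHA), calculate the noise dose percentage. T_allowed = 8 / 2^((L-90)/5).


Given values:
  L = 95.5 dBA, T = 3.7 hours
Formula: T_allowed = 8 / 2^((L - 90) / 5)
Compute exponent: (95.5 - 90) / 5 = 1.1
Compute 2^(1.1) = 2.143547
T_allowed = 8 / 2.143547 = 3.732132 hours
Dose = (T / T_allowed) * 100
Dose = (3.7 / 3.732132) * 100 = 99.14

99.14 %


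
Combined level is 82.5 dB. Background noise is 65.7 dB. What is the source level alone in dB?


Given values:
  L_total = 82.5 dB, L_bg = 65.7 dB
Formula: L_source = 10 * log10(10^(L_total/10) - 10^(L_bg/10))
Convert to linear:
  10^(82.5/10) = 177827941.0039
  10^(65.7/10) = 3715352.291
Difference: 177827941.0039 - 3715352.291 = 174112588.7129
L_source = 10 * log10(174112588.7129) = 82.41

82.41 dB


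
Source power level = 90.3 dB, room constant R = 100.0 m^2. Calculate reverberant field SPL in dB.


Given values:
  Lw = 90.3 dB, R = 100.0 m^2
Formula: SPL = Lw + 10 * log10(4 / R)
Compute 4 / R = 4 / 100.0 = 0.04
Compute 10 * log10(0.04) = -13.9794
SPL = 90.3 + (-13.9794) = 76.32

76.32 dB


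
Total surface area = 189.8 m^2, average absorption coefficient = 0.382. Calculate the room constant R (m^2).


Given values:
  S = 189.8 m^2, alpha = 0.382
Formula: R = S * alpha / (1 - alpha)
Numerator: 189.8 * 0.382 = 72.5036
Denominator: 1 - 0.382 = 0.618
R = 72.5036 / 0.618 = 117.32

117.32 m^2


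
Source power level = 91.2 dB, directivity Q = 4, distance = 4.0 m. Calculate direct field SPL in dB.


Given values:
  Lw = 91.2 dB, Q = 4, r = 4.0 m
Formula: SPL = Lw + 10 * log10(Q / (4 * pi * r^2))
Compute 4 * pi * r^2 = 4 * pi * 4.0^2 = 201.0619
Compute Q / denom = 4 / 201.0619 = 0.01989437
Compute 10 * log10(0.01989437) = -17.0127
SPL = 91.2 + (-17.0127) = 74.19

74.19 dB


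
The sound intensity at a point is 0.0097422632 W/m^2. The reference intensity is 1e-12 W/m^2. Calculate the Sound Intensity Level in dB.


Given values:
  I = 0.0097422632 W/m^2
  I_ref = 1e-12 W/m^2
Formula: SIL = 10 * log10(I / I_ref)
Compute ratio: I / I_ref = 9742263200
Compute log10: log10(9742263200) = 9.98866
Multiply: SIL = 10 * 9.98866 = 99.89

99.89 dB


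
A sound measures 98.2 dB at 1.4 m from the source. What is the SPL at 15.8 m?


Given values:
  SPL1 = 98.2 dB, r1 = 1.4 m, r2 = 15.8 m
Formula: SPL2 = SPL1 - 20 * log10(r2 / r1)
Compute ratio: r2 / r1 = 15.8 / 1.4 = 11.2857
Compute log10: log10(11.2857) = 1.052529
Compute drop: 20 * 1.052529 = 21.0506
SPL2 = 98.2 - 21.0506 = 77.15

77.15 dB


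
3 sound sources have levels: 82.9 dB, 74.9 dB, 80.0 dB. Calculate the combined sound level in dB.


Formula: L_total = 10 * log10( sum(10^(Li/10)) )
  Source 1: 10^(82.9/10) = 194984459.9758
  Source 2: 10^(74.9/10) = 30902954.3251
  Source 3: 10^(80.0/10) = 100000000.0
Sum of linear values = 325887414.3009
L_total = 10 * log10(325887414.3009) = 85.13

85.13 dB


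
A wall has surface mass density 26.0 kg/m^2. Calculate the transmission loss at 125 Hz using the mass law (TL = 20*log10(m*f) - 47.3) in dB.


Given values:
  m = 26.0 kg/m^2, f = 125 Hz
Formula: TL = 20 * log10(m * f) - 47.3
Compute m * f = 26.0 * 125 = 3250.0
Compute log10(3250.0) = 3.511883
Compute 20 * 3.511883 = 70.2377
TL = 70.2377 - 47.3 = 22.94

22.94 dB


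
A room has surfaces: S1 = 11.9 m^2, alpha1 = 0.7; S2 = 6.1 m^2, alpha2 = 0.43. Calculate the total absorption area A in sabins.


Given surfaces:
  Surface 1: 11.9 * 0.7 = 8.33
  Surface 2: 6.1 * 0.43 = 2.623
Formula: A = sum(Si * alpha_i)
A = 8.33 + 2.623
A = 10.95

10.95 sabins


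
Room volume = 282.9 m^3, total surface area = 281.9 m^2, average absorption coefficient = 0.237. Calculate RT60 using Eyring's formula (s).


Given values:
  V = 282.9 m^3, S = 281.9 m^2, alpha = 0.237
Formula: RT60 = 0.161 * V / (-S * ln(1 - alpha))
Compute ln(1 - 0.237) = ln(0.763) = -0.270497
Denominator: -281.9 * -0.270497 = 76.2531
Numerator: 0.161 * 282.9 = 45.5469
RT60 = 45.5469 / 76.2531 = 0.597

0.597 s


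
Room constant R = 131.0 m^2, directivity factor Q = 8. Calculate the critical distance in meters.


Given values:
  R = 131.0 m^2, Q = 8
Formula: d_c = 0.141 * sqrt(Q * R)
Compute Q * R = 8 * 131.0 = 1048.0
Compute sqrt(1048.0) = 32.3728
d_c = 0.141 * 32.3728 = 4.565

4.565 m


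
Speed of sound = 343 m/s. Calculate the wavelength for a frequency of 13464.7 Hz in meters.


Given values:
  c = 343 m/s, f = 13464.7 Hz
Formula: lambda = c / f
lambda = 343 / 13464.7
lambda = 0.0255

0.0255 m


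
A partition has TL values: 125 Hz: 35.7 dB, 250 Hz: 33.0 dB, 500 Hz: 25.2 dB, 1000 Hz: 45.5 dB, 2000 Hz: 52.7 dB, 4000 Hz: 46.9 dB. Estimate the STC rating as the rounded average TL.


Given TL values at each frequency:
  125 Hz: 35.7 dB
  250 Hz: 33.0 dB
  500 Hz: 25.2 dB
  1000 Hz: 45.5 dB
  2000 Hz: 52.7 dB
  4000 Hz: 46.9 dB
Formula: STC ~ round(average of TL values)
Sum = 35.7 + 33.0 + 25.2 + 45.5 + 52.7 + 46.9 = 239.0
Average = 239.0 / 6 = 39.83
Rounded: 40

40


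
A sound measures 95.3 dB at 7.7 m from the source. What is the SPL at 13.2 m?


Given values:
  SPL1 = 95.3 dB, r1 = 7.7 m, r2 = 13.2 m
Formula: SPL2 = SPL1 - 20 * log10(r2 / r1)
Compute ratio: r2 / r1 = 13.2 / 7.7 = 1.7143
Compute log10: log10(1.7143) = 0.234087
Compute drop: 20 * 0.234087 = 4.6817
SPL2 = 95.3 - 4.6817 = 90.62

90.62 dB


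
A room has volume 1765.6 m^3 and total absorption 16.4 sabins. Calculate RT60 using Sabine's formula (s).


Given values:
  V = 1765.6 m^3
  A = 16.4 sabins
Formula: RT60 = 0.161 * V / A
Numerator: 0.161 * 1765.6 = 284.2616
RT60 = 284.2616 / 16.4 = 17.333

17.333 s


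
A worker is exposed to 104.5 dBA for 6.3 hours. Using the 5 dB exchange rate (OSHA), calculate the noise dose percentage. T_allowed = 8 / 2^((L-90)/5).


Given values:
  L = 104.5 dBA, T = 6.3 hours
Formula: T_allowed = 8 / 2^((L - 90) / 5)
Compute exponent: (104.5 - 90) / 5 = 2.9
Compute 2^(2.9) = 7.464264
T_allowed = 8 / 7.464264 = 1.071773 hours
Dose = (T / T_allowed) * 100
Dose = (6.3 / 1.071773) * 100 = 587.81

587.81 %


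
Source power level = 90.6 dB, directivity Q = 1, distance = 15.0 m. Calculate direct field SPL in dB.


Given values:
  Lw = 90.6 dB, Q = 1, r = 15.0 m
Formula: SPL = Lw + 10 * log10(Q / (4 * pi * r^2))
Compute 4 * pi * r^2 = 4 * pi * 15.0^2 = 2827.4334
Compute Q / denom = 1 / 2827.4334 = 0.00035368
Compute 10 * log10(0.00035368) = -34.5139
SPL = 90.6 + (-34.5139) = 56.09

56.09 dB


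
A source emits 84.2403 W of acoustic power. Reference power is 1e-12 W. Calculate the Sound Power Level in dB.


Given values:
  W = 84.2403 W
  W_ref = 1e-12 W
Formula: SWL = 10 * log10(W / W_ref)
Compute ratio: W / W_ref = 84240300000000
Compute log10: log10(84240300000000) = 13.92552
Multiply: SWL = 10 * 13.92552 = 139.26

139.26 dB


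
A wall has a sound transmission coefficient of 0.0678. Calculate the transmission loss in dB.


Given values:
  tau = 0.0678
Formula: TL = 10 * log10(1 / tau)
Compute 1 / tau = 1 / 0.0678 = 14.7493
Compute log10(14.7493) = 1.168771
TL = 10 * 1.168771 = 11.69

11.69 dB


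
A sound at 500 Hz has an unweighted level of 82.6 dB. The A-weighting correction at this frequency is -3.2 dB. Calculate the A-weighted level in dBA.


Given values:
  SPL = 82.6 dB
  A-weighting at 500 Hz = -3.2 dB
Formula: L_A = SPL + A_weight
L_A = 82.6 + (-3.2)
L_A = 79.4

79.4 dBA


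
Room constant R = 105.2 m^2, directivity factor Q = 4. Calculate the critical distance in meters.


Given values:
  R = 105.2 m^2, Q = 4
Formula: d_c = 0.141 * sqrt(Q * R)
Compute Q * R = 4 * 105.2 = 420.8
Compute sqrt(420.8) = 20.5134
d_c = 0.141 * 20.5134 = 2.892

2.892 m


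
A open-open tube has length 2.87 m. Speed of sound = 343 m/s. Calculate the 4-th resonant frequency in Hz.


Given values:
  Tube type: open-open, L = 2.87 m, c = 343 m/s, n = 4
Formula: f_n = n * c / (2 * L)
Compute 2 * L = 2 * 2.87 = 5.74
f = 4 * 343 / 5.74
f = 239.02

239.02 Hz


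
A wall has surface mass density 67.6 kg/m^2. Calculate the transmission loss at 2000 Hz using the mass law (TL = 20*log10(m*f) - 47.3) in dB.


Given values:
  m = 67.6 kg/m^2, f = 2000 Hz
Formula: TL = 20 * log10(m * f) - 47.3
Compute m * f = 67.6 * 2000 = 135200.0
Compute log10(135200.0) = 5.130977
Compute 20 * 5.130977 = 102.6195
TL = 102.6195 - 47.3 = 55.32

55.32 dB


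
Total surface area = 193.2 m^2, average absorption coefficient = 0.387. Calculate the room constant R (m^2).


Given values:
  S = 193.2 m^2, alpha = 0.387
Formula: R = S * alpha / (1 - alpha)
Numerator: 193.2 * 0.387 = 74.7684
Denominator: 1 - 0.387 = 0.613
R = 74.7684 / 0.613 = 121.97

121.97 m^2


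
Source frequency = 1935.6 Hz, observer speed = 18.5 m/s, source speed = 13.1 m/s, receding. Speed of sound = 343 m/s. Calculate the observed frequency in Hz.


Given values:
  f_s = 1935.6 Hz, v_o = 18.5 m/s, v_s = 13.1 m/s
  Direction: receding
Formula: f_o = f_s * (c - v_o) / (c + v_s)
Numerator: c - v_o = 343 - 18.5 = 324.5
Denominator: c + v_s = 343 + 13.1 = 356.1
f_o = 1935.6 * 324.5 / 356.1 = 1763.84

1763.84 Hz


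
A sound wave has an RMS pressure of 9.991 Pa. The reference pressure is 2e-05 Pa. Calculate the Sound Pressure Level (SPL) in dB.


Given values:
  p = 9.991 Pa
  p_ref = 2e-05 Pa
Formula: SPL = 20 * log10(p / p_ref)
Compute ratio: p / p_ref = 9.991 / 2e-05 = 499550
Compute log10: log10(499550) = 5.698579
Multiply: SPL = 20 * 5.698579 = 113.97

113.97 dB


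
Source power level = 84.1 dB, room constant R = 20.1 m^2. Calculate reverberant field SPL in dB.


Given values:
  Lw = 84.1 dB, R = 20.1 m^2
Formula: SPL = Lw + 10 * log10(4 / R)
Compute 4 / R = 4 / 20.1 = 0.199005
Compute 10 * log10(0.199005) = -7.0114
SPL = 84.1 + (-7.0114) = 77.09

77.09 dB


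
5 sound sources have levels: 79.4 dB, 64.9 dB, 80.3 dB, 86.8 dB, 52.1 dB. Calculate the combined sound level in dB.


Formula: L_total = 10 * log10( sum(10^(Li/10)) )
  Source 1: 10^(79.4/10) = 87096358.9956
  Source 2: 10^(64.9/10) = 3090295.4325
  Source 3: 10^(80.3/10) = 107151930.5238
  Source 4: 10^(86.8/10) = 478630092.3226
  Source 5: 10^(52.1/10) = 162181.0097
Sum of linear values = 676130858.2842
L_total = 10 * log10(676130858.2842) = 88.3

88.3 dB


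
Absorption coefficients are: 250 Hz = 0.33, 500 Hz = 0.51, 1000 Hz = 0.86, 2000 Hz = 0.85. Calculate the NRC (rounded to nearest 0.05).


Given values:
  a_250 = 0.33, a_500 = 0.51
  a_1000 = 0.86, a_2000 = 0.85
Formula: NRC = (a250 + a500 + a1000 + a2000) / 4
Sum = 0.33 + 0.51 + 0.86 + 0.85 = 2.55
NRC = 2.55 / 4 = 0.6375
Rounded to nearest 0.05: 0.65

0.65


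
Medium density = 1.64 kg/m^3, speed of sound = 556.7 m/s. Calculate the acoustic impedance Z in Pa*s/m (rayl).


Given values:
  rho = 1.64 kg/m^3
  c = 556.7 m/s
Formula: Z = rho * c
Z = 1.64 * 556.7
Z = 912.99

912.99 rayl


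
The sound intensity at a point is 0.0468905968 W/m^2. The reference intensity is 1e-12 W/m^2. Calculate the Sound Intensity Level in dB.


Given values:
  I = 0.0468905968 W/m^2
  I_ref = 1e-12 W/m^2
Formula: SIL = 10 * log10(I / I_ref)
Compute ratio: I / I_ref = 46890596800
Compute log10: log10(46890596800) = 10.671086
Multiply: SIL = 10 * 10.671086 = 106.71

106.71 dB


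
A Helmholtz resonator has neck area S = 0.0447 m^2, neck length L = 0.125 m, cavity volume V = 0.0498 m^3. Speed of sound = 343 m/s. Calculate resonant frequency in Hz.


Given values:
  S = 0.0447 m^2, L = 0.125 m, V = 0.0498 m^3, c = 343 m/s
Formula: f = (c / (2*pi)) * sqrt(S / (V * L))
Compute V * L = 0.0498 * 0.125 = 0.006225
Compute S / (V * L) = 0.0447 / 0.006225 = 7.1807
Compute sqrt(7.1807) = 2.679683
Compute c / (2*pi) = 343 / 6.283185 = 54.590148
f = 54.590148 * 2.679683 = 146.28

146.28 Hz


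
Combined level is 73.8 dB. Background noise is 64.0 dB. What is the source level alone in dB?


Given values:
  L_total = 73.8 dB, L_bg = 64.0 dB
Formula: L_source = 10 * log10(10^(L_total/10) - 10^(L_bg/10))
Convert to linear:
  10^(73.8/10) = 23988329.1902
  10^(64.0/10) = 2511886.4315
Difference: 23988329.1902 - 2511886.4315 = 21476442.7587
L_source = 10 * log10(21476442.7587) = 73.32

73.32 dB


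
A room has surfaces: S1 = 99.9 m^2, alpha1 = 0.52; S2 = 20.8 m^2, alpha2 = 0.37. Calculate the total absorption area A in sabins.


Given surfaces:
  Surface 1: 99.9 * 0.52 = 51.948
  Surface 2: 20.8 * 0.37 = 7.696
Formula: A = sum(Si * alpha_i)
A = 51.948 + 7.696
A = 59.64

59.64 sabins


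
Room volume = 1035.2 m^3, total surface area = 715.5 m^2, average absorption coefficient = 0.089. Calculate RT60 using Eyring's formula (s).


Given values:
  V = 1035.2 m^3, S = 715.5 m^2, alpha = 0.089
Formula: RT60 = 0.161 * V / (-S * ln(1 - alpha))
Compute ln(1 - 0.089) = ln(0.911) = -0.093212
Denominator: -715.5 * -0.093212 = 66.6932
Numerator: 0.161 * 1035.2 = 166.6672
RT60 = 166.6672 / 66.6932 = 2.499

2.499 s


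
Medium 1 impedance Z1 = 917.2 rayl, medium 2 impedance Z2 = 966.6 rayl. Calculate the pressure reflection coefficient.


Given values:
  Z1 = 917.2 rayl, Z2 = 966.6 rayl
Formula: R = (Z2 - Z1) / (Z2 + Z1)
Numerator: Z2 - Z1 = 966.6 - 917.2 = 49.4
Denominator: Z2 + Z1 = 966.6 + 917.2 = 1883.8
R = 49.4 / 1883.8 = 0.0262

0.0262


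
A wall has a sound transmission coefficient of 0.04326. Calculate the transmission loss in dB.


Given values:
  tau = 0.04326
Formula: TL = 10 * log10(1 / tau)
Compute 1 / tau = 1 / 0.04326 = 23.116
Compute log10(23.116) = 1.363913
TL = 10 * 1.363913 = 13.64

13.64 dB


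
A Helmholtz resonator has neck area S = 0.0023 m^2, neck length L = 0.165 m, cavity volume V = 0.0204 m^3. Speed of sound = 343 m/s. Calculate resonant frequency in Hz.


Given values:
  S = 0.0023 m^2, L = 0.165 m, V = 0.0204 m^3, c = 343 m/s
Formula: f = (c / (2*pi)) * sqrt(S / (V * L))
Compute V * L = 0.0204 * 0.165 = 0.003366
Compute S / (V * L) = 0.0023 / 0.003366 = 0.6833
Compute sqrt(0.6833) = 0.82662
Compute c / (2*pi) = 343 / 6.283185 = 54.590148
f = 54.590148 * 0.82662 = 45.13

45.13 Hz


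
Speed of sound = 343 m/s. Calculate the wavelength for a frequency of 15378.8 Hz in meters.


Given values:
  c = 343 m/s, f = 15378.8 Hz
Formula: lambda = c / f
lambda = 343 / 15378.8
lambda = 0.0223

0.0223 m


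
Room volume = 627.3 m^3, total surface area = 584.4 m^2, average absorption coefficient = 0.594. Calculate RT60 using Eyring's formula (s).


Given values:
  V = 627.3 m^3, S = 584.4 m^2, alpha = 0.594
Formula: RT60 = 0.161 * V / (-S * ln(1 - alpha))
Compute ln(1 - 0.594) = ln(0.406) = -0.901402
Denominator: -584.4 * -0.901402 = 526.7793
Numerator: 0.161 * 627.3 = 100.9953
RT60 = 100.9953 / 526.7793 = 0.192

0.192 s


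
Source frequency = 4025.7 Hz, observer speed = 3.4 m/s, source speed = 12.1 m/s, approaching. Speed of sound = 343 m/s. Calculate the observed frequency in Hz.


Given values:
  f_s = 4025.7 Hz, v_o = 3.4 m/s, v_s = 12.1 m/s
  Direction: approaching
Formula: f_o = f_s * (c + v_o) / (c - v_s)
Numerator: c + v_o = 343 + 3.4 = 346.4
Denominator: c - v_s = 343 - 12.1 = 330.9
f_o = 4025.7 * 346.4 / 330.9 = 4214.27

4214.27 Hz


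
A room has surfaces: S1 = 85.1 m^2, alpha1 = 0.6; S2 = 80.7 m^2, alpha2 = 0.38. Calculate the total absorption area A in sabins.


Given surfaces:
  Surface 1: 85.1 * 0.6 = 51.06
  Surface 2: 80.7 * 0.38 = 30.666
Formula: A = sum(Si * alpha_i)
A = 51.06 + 30.666
A = 81.73

81.73 sabins


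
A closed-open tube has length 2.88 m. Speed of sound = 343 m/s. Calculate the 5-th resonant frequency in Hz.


Given values:
  Tube type: closed-open, L = 2.88 m, c = 343 m/s, n = 5
Formula: f_n = (2n - 1) * c / (4 * L)
Compute 2n - 1 = 2*5 - 1 = 9
Compute 4 * L = 4 * 2.88 = 11.52
f = 9 * 343 / 11.52
f = 267.97

267.97 Hz


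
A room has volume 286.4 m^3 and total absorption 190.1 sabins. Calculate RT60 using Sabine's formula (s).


Given values:
  V = 286.4 m^3
  A = 190.1 sabins
Formula: RT60 = 0.161 * V / A
Numerator: 0.161 * 286.4 = 46.1104
RT60 = 46.1104 / 190.1 = 0.243

0.243 s


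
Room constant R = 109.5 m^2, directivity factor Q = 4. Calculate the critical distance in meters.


Given values:
  R = 109.5 m^2, Q = 4
Formula: d_c = 0.141 * sqrt(Q * R)
Compute Q * R = 4 * 109.5 = 438.0
Compute sqrt(438.0) = 20.9284
d_c = 0.141 * 20.9284 = 2.951

2.951 m


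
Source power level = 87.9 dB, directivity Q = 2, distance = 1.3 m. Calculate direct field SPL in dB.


Given values:
  Lw = 87.9 dB, Q = 2, r = 1.3 m
Formula: SPL = Lw + 10 * log10(Q / (4 * pi * r^2))
Compute 4 * pi * r^2 = 4 * pi * 1.3^2 = 21.2372
Compute Q / denom = 2 / 21.2372 = 0.09417437
Compute 10 * log10(0.09417437) = -10.2607
SPL = 87.9 + (-10.2607) = 77.64

77.64 dB


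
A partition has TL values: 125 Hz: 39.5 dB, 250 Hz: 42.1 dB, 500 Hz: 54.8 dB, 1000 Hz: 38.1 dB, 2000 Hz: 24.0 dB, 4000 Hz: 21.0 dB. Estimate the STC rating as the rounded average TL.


Given TL values at each frequency:
  125 Hz: 39.5 dB
  250 Hz: 42.1 dB
  500 Hz: 54.8 dB
  1000 Hz: 38.1 dB
  2000 Hz: 24.0 dB
  4000 Hz: 21.0 dB
Formula: STC ~ round(average of TL values)
Sum = 39.5 + 42.1 + 54.8 + 38.1 + 24.0 + 21.0 = 219.5
Average = 219.5 / 6 = 36.58
Rounded: 37

37


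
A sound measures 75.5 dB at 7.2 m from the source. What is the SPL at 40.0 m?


Given values:
  SPL1 = 75.5 dB, r1 = 7.2 m, r2 = 40.0 m
Formula: SPL2 = SPL1 - 20 * log10(r2 / r1)
Compute ratio: r2 / r1 = 40.0 / 7.2 = 5.5556
Compute log10: log10(5.5556) = 0.744731
Compute drop: 20 * 0.744731 = 14.8946
SPL2 = 75.5 - 14.8946 = 60.61

60.61 dB


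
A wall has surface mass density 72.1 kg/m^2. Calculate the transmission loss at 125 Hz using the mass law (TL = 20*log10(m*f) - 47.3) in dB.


Given values:
  m = 72.1 kg/m^2, f = 125 Hz
Formula: TL = 20 * log10(m * f) - 47.3
Compute m * f = 72.1 * 125 = 9012.5
Compute log10(9012.5) = 3.954845
Compute 20 * 3.954845 = 79.0969
TL = 79.0969 - 47.3 = 31.8

31.8 dB


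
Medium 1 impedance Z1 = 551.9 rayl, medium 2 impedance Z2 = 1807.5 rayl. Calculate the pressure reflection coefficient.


Given values:
  Z1 = 551.9 rayl, Z2 = 1807.5 rayl
Formula: R = (Z2 - Z1) / (Z2 + Z1)
Numerator: Z2 - Z1 = 1807.5 - 551.9 = 1255.6
Denominator: Z2 + Z1 = 1807.5 + 551.9 = 2359.4
R = 1255.6 / 2359.4 = 0.5322

0.5322


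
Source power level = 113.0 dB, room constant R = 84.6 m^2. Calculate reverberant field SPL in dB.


Given values:
  Lw = 113.0 dB, R = 84.6 m^2
Formula: SPL = Lw + 10 * log10(4 / R)
Compute 4 / R = 4 / 84.6 = 0.047281
Compute 10 * log10(0.047281) = -13.2531
SPL = 113.0 + (-13.2531) = 99.75

99.75 dB


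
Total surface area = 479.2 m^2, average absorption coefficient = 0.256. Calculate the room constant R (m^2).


Given values:
  S = 479.2 m^2, alpha = 0.256
Formula: R = S * alpha / (1 - alpha)
Numerator: 479.2 * 0.256 = 122.6752
Denominator: 1 - 0.256 = 0.744
R = 122.6752 / 0.744 = 164.89

164.89 m^2


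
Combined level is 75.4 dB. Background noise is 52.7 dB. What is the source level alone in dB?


Given values:
  L_total = 75.4 dB, L_bg = 52.7 dB
Formula: L_source = 10 * log10(10^(L_total/10) - 10^(L_bg/10))
Convert to linear:
  10^(75.4/10) = 34673685.0453
  10^(52.7/10) = 186208.7137
Difference: 34673685.0453 - 186208.7137 = 34487476.3316
L_source = 10 * log10(34487476.3316) = 75.38

75.38 dB


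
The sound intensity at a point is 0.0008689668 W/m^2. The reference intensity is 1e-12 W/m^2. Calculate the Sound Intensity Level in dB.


Given values:
  I = 0.0008689668 W/m^2
  I_ref = 1e-12 W/m^2
Formula: SIL = 10 * log10(I / I_ref)
Compute ratio: I / I_ref = 868966800
Compute log10: log10(868966800) = 8.939003
Multiply: SIL = 10 * 8.939003 = 89.39

89.39 dB


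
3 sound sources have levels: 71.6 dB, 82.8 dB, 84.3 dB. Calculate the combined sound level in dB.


Formula: L_total = 10 * log10( sum(10^(Li/10)) )
  Source 1: 10^(71.6/10) = 14454397.7075
  Source 2: 10^(82.8/10) = 190546071.7963
  Source 3: 10^(84.3/10) = 269153480.3927
Sum of linear values = 474153949.8965
L_total = 10 * log10(474153949.8965) = 86.76

86.76 dB


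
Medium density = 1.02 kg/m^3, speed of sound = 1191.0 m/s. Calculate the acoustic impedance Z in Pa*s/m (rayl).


Given values:
  rho = 1.02 kg/m^3
  c = 1191.0 m/s
Formula: Z = rho * c
Z = 1.02 * 1191.0
Z = 1214.82

1214.82 rayl


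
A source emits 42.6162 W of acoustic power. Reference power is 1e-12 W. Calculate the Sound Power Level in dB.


Given values:
  W = 42.6162 W
  W_ref = 1e-12 W
Formula: SWL = 10 * log10(W / W_ref)
Compute ratio: W / W_ref = 42616200000000
Compute log10: log10(42616200000000) = 13.629575
Multiply: SWL = 10 * 13.629575 = 136.3

136.3 dB


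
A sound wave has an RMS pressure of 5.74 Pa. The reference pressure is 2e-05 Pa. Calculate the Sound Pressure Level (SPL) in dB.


Given values:
  p = 5.74 Pa
  p_ref = 2e-05 Pa
Formula: SPL = 20 * log10(p / p_ref)
Compute ratio: p / p_ref = 5.74 / 2e-05 = 287000
Compute log10: log10(287000) = 5.457882
Multiply: SPL = 20 * 5.457882 = 109.16

109.16 dB


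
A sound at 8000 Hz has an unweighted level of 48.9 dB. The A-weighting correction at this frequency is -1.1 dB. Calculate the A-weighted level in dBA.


Given values:
  SPL = 48.9 dB
  A-weighting at 8000 Hz = -1.1 dB
Formula: L_A = SPL + A_weight
L_A = 48.9 + (-1.1)
L_A = 47.8

47.8 dBA


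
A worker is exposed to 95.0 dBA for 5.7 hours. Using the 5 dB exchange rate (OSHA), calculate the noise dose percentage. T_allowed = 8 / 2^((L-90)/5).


Given values:
  L = 95.0 dBA, T = 5.7 hours
Formula: T_allowed = 8 / 2^((L - 90) / 5)
Compute exponent: (95.0 - 90) / 5 = 1.0
Compute 2^(1.0) = 2.0
T_allowed = 8 / 2.0 = 4.0 hours
Dose = (T / T_allowed) * 100
Dose = (5.7 / 4.0) * 100 = 142.5

142.5 %


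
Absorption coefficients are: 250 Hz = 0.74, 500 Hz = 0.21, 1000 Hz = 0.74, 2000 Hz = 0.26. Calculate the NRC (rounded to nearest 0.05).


Given values:
  a_250 = 0.74, a_500 = 0.21
  a_1000 = 0.74, a_2000 = 0.26
Formula: NRC = (a250 + a500 + a1000 + a2000) / 4
Sum = 0.74 + 0.21 + 0.74 + 0.26 = 1.95
NRC = 1.95 / 4 = 0.4875
Rounded to nearest 0.05: 0.5

0.5


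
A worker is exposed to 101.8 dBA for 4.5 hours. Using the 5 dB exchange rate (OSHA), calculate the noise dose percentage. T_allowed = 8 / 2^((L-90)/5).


Given values:
  L = 101.8 dBA, T = 4.5 hours
Formula: T_allowed = 8 / 2^((L - 90) / 5)
Compute exponent: (101.8 - 90) / 5 = 2.36
Compute 2^(2.36) = 5.133704
T_allowed = 8 / 5.133704 = 1.558329 hours
Dose = (T / T_allowed) * 100
Dose = (4.5 / 1.558329) * 100 = 288.77

288.77 %


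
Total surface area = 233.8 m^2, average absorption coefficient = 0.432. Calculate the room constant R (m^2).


Given values:
  S = 233.8 m^2, alpha = 0.432
Formula: R = S * alpha / (1 - alpha)
Numerator: 233.8 * 0.432 = 101.0016
Denominator: 1 - 0.432 = 0.568
R = 101.0016 / 0.568 = 177.82

177.82 m^2
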